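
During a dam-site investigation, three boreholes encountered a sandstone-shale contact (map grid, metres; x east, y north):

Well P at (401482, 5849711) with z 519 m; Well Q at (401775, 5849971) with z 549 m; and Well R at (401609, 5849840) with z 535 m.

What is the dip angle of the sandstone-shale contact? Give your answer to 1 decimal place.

11.0°

Two edge vectors: Well P→Well Q = (293, 260, 30), Well P→Well R = (127, 129, 16).
Normal n = (Well P→Well Q) × (Well P→Well R) = (290, -878, 4777).
So ∂z/∂x = −n_x/n_z = −0.06071 and ∂z/∂y = −n_y/n_z = 0.18380.
Gradient magnitude |∇z| = √(a² + b²) = √(0.00369 + 0.03378) = 0.19356.
True dip = arctan(0.19356) = 11.0°, dipping toward SSE (azimuth ≈ 162°).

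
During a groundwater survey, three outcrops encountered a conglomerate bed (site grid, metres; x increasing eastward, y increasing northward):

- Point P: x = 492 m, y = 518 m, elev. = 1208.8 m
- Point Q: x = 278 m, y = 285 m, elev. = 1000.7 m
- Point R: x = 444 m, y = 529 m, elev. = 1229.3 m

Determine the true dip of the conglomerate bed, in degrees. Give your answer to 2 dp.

Let the plane be z = a·x + b·y + c.
Point Q−Point P: −214a − 233b = −208.1;  Point R−Point P: −48a + 11b = 20.5.
Solving gives a = −0.18373, b = 1.06189.
Gradient magnitude |∇z| = √(a² + b²) = √(0.03376 + 1.12760) = 1.07766.
True dip = arctan(1.07766) = 47.14°, dipping toward S (azimuth ≈ 170°).

47.14°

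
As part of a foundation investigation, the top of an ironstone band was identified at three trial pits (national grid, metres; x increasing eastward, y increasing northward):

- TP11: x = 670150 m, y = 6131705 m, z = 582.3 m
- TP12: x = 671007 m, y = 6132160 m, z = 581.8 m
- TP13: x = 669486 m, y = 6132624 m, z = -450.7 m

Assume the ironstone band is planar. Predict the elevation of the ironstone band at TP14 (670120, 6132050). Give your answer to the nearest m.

Two edge vectors: TP11→TP12 = (857, 455, -0.5), TP11→TP13 = (-664, 919, -1033).
Normal n = (TP11→TP12) × (TP11→TP13) = (-469555.5, 885613, 1089703).
So ∂z/∂x = −n_x/n_z = 0.43090227 and ∂z/∂y = −n_y/n_z = −0.81271044.
Intercept c from TP11: 582.3 − 288769.16 + 4983300.64 = 4695113.78.
At (670120, 6132050): z = 288756.2 − 4983581.0 + 4695113.78 = 289.0 m.

289 m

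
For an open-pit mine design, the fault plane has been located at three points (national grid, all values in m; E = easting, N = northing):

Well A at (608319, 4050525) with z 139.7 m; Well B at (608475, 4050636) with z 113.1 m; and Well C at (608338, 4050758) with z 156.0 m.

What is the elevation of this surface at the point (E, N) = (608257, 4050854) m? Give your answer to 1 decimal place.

Let the plane be z = a·E + b·N + c.
Well B−Well A: 156a + 111b = −26.6;  Well C−Well A: 19a + 233b = 16.3.
Solving gives a = −0.233859050, b = 0.089027133.
Then c = 139.7 − a·608319 − b·4050525 = −218206.02.
At (608257, 4050854): z = −142246.4 + 360635.9 − 218206.02 = 183.5 m.

183.5 m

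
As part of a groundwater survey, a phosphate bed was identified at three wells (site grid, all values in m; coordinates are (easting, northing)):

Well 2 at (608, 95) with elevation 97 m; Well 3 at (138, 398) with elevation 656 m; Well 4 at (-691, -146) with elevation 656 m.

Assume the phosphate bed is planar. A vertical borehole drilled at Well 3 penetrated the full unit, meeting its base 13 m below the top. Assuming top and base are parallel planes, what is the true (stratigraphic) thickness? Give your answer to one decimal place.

8.8 m

Let the plane be z = a·E + b·N + c.
Well 3−Well 2: −470a + 303b = 559;  Well 4−Well 2: −1299a − 241b = 559.
Solving gives a = −0.59995, b = 0.91427.
|∇z| = √(a²+b²) = 1.09354, so dip δ = arctan(1.09354) = 47.56°.
True thickness = vertical thickness × cos δ = 13 × cos 47.56° = 8.8 m.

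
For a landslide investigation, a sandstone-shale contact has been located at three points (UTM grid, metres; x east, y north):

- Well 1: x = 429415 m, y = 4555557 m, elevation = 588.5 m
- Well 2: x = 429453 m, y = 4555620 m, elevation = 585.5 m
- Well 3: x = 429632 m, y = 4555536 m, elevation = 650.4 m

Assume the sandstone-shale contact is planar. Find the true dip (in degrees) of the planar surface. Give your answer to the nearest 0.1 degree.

Two edge vectors: Well 1→Well 2 = (38, 63, -3), Well 1→Well 3 = (217, -21, 61.9).
Normal n = (Well 1→Well 2) × (Well 1→Well 3) = (3836.7, -3003.2, -14469).
So ∂z/∂x = −n_x/n_z = 0.26517 and ∂z/∂y = −n_y/n_z = −0.20756.
Gradient magnitude |∇z| = √(a² + b²) = √(0.07031 + 0.04308) = 0.33674.
True dip = arctan(0.33674) = 18.6°, dipping toward NW (azimuth ≈ 308°).

18.6°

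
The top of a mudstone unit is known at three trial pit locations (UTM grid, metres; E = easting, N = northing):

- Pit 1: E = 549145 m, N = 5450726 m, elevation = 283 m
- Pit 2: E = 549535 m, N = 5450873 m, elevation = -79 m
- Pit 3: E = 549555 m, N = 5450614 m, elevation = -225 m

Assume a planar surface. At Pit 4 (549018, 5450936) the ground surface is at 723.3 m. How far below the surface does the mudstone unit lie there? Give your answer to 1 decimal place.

Two edge vectors: Pit 1→Pit 2 = (390, 147, -362), Pit 1→Pit 3 = (410, -112, -508).
Normal n = (Pit 1→Pit 2) × (Pit 1→Pit 3) = (-115220, 49700, -103950).
So ∂z/∂E = −n_x/n_z = −1.108417508 and ∂z/∂N = −n_y/n_z = 0.478114478.
Intercept c from Pit 1: 283 + 608681.93 − 2606071.02 = −1997106.08.
At (549018, 5450936): z_contact = −608541.16 + 2606171.42 − 1997106.08 = 524.17 m.
Depth below ground = 723.3 − 524.17 = 199.1 m.

199.1 m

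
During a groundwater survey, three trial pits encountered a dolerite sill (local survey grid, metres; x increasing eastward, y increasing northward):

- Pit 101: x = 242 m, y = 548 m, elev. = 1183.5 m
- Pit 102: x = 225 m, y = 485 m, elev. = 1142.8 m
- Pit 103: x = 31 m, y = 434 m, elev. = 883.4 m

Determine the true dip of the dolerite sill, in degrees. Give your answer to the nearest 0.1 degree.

Two edge vectors: Pit 101→Pit 102 = (-17, -63, -40.7), Pit 101→Pit 103 = (-211, -114, -300.1).
Normal n = (Pit 101→Pit 102) × (Pit 101→Pit 103) = (14266.5, 3486, -11355).
So ∂z/∂x = −n_x/n_z = 1.25641 and ∂z/∂y = −n_y/n_z = 0.30700.
Gradient magnitude |∇z| = √(a² + b²) = √(1.57856 + 0.09425) = 1.29337.
True dip = arctan(1.29337) = 52.3°, dipping toward WSW (azimuth ≈ 256°).

52.3°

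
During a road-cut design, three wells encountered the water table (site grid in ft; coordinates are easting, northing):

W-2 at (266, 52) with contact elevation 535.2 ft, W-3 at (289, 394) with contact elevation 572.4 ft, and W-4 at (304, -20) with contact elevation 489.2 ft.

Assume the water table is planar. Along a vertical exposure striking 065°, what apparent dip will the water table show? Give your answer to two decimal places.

Two edge vectors: W-2→W-3 = (23, 342, 37.2), W-2→W-4 = (38, -72, -46).
Normal n = (W-2→W-3) × (W-2→W-4) = (-13053.6, 2471.6, -14652).
So ∂z/∂easting = −n_x/n_z = −0.89091 and ∂z/∂northing = −n_y/n_z = 0.16869.
Unit vector along 065° is (sin 65°, cos 65°) = (0.9063, 0.4226).
Slope in that direction = a·(0.9063) + b·(0.4226) = −0.73615.
Apparent dip = arctan|0.73615| = 36.36° (true dip is 42.2°, so apparent ≤ true as expected).

36.36°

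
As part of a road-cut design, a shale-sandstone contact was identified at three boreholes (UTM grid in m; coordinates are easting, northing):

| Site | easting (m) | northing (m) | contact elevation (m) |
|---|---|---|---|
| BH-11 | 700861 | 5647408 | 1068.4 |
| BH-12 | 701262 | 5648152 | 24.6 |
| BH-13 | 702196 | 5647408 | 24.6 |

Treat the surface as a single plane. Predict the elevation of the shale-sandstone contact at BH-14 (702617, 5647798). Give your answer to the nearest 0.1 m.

-687.4 m

Two edge vectors: BH-11→BH-12 = (401, 744, -1043.8), BH-11→BH-13 = (1335, 0, -1043.8).
Normal n = (BH-11→BH-12) × (BH-11→BH-13) = (-776587.2, -974909.2, -993240).
So ∂z/∂easting = −n_x/n_z = −0.781872659 and ∂z/∂northing = −n_y/n_z = −0.981544440.
Intercept c from BH-11: 1068.4 + 547984.05 + 5543181.93 = 6092234.38.
At (702617, 5647798): z = −549357.0 − 5543564.7 + 6092234.38 = -687.4 m.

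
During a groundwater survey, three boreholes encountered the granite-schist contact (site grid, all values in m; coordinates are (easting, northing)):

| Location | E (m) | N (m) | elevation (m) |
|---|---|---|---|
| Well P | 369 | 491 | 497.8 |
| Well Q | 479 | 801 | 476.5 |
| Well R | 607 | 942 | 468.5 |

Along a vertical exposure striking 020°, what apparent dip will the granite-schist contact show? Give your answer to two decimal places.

Two edge vectors: Well P→Well Q = (110, 310, -21.3), Well P→Well R = (238, 451, -29.3).
Normal n = (Well P→Well Q) × (Well P→Well R) = (523.3, -1846.4, -24170).
So ∂z/∂E = −n_x/n_z = 0.02165 and ∂z/∂N = −n_y/n_z = −0.07639.
Unit vector along 020° is (sin 20°, cos 20°) = (0.3420, 0.9397).
Slope in that direction = a·(0.3420) + b·(0.9397) = −0.06438.
Apparent dip = arctan|0.06438| = 3.68° (true dip is 4.5°, so apparent ≤ true as expected).

3.68°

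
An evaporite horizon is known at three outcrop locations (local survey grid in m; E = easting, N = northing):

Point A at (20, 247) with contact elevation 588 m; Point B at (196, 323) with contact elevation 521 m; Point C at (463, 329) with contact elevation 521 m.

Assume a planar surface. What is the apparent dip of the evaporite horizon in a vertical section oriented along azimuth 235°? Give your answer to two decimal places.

27.31°

Let the plane be z = a·E + b·N + c.
Point B−Point A: 176a + 76b = −67;  Point C−Point A: 443a + 82b = −67.
Solving gives a = 0.02090, b = −0.92998.
Unit vector along 235° is (sin 235°, cos 235°) = (-0.8192, -0.5736).
Slope in that direction = a·(-0.8192) + b·(-0.5736) = 0.51629.
Apparent dip = arctan|0.51629| = 27.31° (true dip is 42.9°, so apparent ≤ true as expected).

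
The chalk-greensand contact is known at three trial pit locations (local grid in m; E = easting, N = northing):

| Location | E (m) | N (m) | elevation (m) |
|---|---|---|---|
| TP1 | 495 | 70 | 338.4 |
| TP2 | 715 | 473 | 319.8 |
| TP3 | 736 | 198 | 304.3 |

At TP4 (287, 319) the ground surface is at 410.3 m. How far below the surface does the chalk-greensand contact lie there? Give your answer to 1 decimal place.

Let the plane be z = a·E + b·N + c.
TP2−TP1: 220a + 403b = −18.6;  TP3−TP1: 241a + 128b = −34.1.
Solving gives a = −0.16475, b = 0.04378.
Then c = 338.4 − a·495 − b·70 = 416.89.
At (287, 319): z_contact = −47.28 + 13.97 + 416.89 = 383.57 m.
Depth below ground = 410.3 − 383.57 = 26.7 m.

26.7 m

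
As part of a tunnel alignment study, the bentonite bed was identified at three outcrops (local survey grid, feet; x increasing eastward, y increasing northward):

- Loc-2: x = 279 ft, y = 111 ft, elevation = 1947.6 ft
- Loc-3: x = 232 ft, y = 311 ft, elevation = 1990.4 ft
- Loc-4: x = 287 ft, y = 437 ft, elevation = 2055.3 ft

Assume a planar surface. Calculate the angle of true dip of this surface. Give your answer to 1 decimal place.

28.8°

Two edge vectors: Loc-2→Loc-3 = (-47, 200, 42.8), Loc-2→Loc-4 = (8, 326, 107.7).
Normal n = (Loc-2→Loc-3) × (Loc-2→Loc-4) = (7587.2, 5404.3, -16922).
So ∂z/∂x = −n_x/n_z = 0.44836 and ∂z/∂y = −n_y/n_z = 0.31937.
Gradient magnitude |∇z| = √(a² + b²) = √(0.20103 + 0.10199) = 0.55048.
True dip = arctan(0.55048) = 28.8°, dipping toward SW (azimuth ≈ 235°).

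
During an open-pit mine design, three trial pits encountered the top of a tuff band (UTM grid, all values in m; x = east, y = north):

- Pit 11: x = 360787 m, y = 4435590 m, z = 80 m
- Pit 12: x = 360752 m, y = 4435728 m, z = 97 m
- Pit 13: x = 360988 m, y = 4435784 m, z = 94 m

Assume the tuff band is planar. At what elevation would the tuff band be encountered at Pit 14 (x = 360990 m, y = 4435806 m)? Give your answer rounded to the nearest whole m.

96 m

Let the plane be z = a·x + b·y + c.
Pit 12−Pit 11: −35a + 138b = 17;  Pit 13−Pit 11: 201a + 194b = 14.
Solving gives a = −0.03956209, b = 0.11315454.
Then c = 80 − a·360787 − b·4435590 = −487553.66.
At (360990, 4435806): z = −14281.5 + 501931.6 − 487553.66 = 96.4 m.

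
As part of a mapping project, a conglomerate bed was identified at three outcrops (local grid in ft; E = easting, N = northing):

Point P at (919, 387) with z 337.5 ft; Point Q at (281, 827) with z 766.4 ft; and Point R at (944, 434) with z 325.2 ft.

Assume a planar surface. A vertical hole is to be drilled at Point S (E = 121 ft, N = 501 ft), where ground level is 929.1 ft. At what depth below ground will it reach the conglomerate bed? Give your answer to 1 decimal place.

Two edge vectors: Point P→Point Q = (-638, 440, 428.9), Point P→Point R = (25, 47, -12.3).
Normal n = (Point P→Point Q) × (Point P→Point R) = (-25570.3, 2875.1, -40986).
So ∂z/∂E = −n_x/n_z = −0.62388 and ∂z/∂N = −n_y/n_z = 0.07015.
Intercept c from Point P: 337.5 + 573.34 − 27.15 = 883.70.
At (121, 501): z_contact = −75.49 + 35.14 + 883.70 = 843.35 ft.
Depth below ground = 929.1 − 843.35 = 85.7 ft.

85.7 ft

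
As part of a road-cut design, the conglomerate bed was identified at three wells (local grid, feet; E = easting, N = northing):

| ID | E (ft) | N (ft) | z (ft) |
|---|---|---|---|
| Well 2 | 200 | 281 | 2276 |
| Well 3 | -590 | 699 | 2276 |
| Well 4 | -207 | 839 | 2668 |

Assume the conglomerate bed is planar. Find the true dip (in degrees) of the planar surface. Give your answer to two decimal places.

52.31°

Two edge vectors: Well 2→Well 3 = (-790, 418, 0), Well 2→Well 4 = (-407, 558, 392).
Normal n = (Well 2→Well 3) × (Well 2→Well 4) = (163856, 309680, -270694).
So ∂z/∂E = −n_x/n_z = 0.60532 and ∂z/∂N = −n_y/n_z = 1.14402.
Gradient magnitude |∇z| = √(a² + b²) = √(0.36641 + 1.30879) = 1.29429.
True dip = arctan(1.29429) = 52.31°, dipping toward SSW (azimuth ≈ 208°).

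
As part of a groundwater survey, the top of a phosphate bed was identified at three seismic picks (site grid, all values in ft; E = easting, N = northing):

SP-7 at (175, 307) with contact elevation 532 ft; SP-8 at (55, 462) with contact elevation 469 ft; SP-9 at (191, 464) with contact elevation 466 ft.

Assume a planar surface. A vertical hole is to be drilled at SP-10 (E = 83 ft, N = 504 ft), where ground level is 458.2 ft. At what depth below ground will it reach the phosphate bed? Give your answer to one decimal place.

Two edge vectors: SP-7→SP-8 = (-120, 155, -63), SP-7→SP-9 = (16, 157, -66).
Normal n = (SP-7→SP-8) × (SP-7→SP-9) = (-339, -8928, -21320).
So ∂z/∂E = −n_x/n_z = −0.01590 and ∂z/∂N = −n_y/n_z = −0.41876.
Intercept c from SP-7: 532 + 2.78 + 128.56 = 663.34.
At (83, 504): z_contact = −1.32 − 211.06 + 663.34 = 450.97 ft.
Depth below ground = 458.2 − 450.97 = 7.2 ft.

7.2 ft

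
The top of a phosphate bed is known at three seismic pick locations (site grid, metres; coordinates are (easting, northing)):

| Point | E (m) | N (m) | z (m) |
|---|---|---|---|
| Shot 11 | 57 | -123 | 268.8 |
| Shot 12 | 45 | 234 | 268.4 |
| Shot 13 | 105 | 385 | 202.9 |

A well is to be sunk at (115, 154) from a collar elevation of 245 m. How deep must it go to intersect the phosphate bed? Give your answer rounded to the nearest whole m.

44 m

Two edge vectors: Shot 11→Shot 12 = (-12, 357, -0.4), Shot 11→Shot 13 = (48, 508, -65.9).
Normal n = (Shot 11→Shot 12) × (Shot 11→Shot 13) = (-23323.1, -810, -23232).
So ∂z/∂E = −n_x/n_z = −1.00392 and ∂z/∂N = −n_y/n_z = −0.03487.
Intercept c from Shot 11: 268.8 + 57.22 − 4.29 = 321.74.
At (115, 154): z_contact = −115.5 − 5.4 + 321.74 = 200.9 m.
Depth below ground = 245 − 200.9 = 44 m.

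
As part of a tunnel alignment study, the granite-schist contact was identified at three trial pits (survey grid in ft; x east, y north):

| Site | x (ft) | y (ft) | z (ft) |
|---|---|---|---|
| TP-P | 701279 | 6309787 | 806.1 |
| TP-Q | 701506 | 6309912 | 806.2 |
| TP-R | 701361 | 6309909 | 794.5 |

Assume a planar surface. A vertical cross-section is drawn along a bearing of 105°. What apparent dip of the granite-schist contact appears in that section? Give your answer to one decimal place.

Let the plane be z = a·x + b·y + c.
TP-Q−TP-P: 227a + 125b = 0.1;  TP-R−TP-P: 82a + 122b = −11.6.
Solving gives a = 0.08382, b = −0.15142.
Unit vector along 105° is (sin 105°, cos 105°) = (0.9659, -0.2588).
Slope in that direction = a·(0.9659) + b·(-0.2588) = 0.12016.
Apparent dip = arctan|0.12016| = 6.9° (true dip is 9.8°, so apparent ≤ true as expected).

6.9°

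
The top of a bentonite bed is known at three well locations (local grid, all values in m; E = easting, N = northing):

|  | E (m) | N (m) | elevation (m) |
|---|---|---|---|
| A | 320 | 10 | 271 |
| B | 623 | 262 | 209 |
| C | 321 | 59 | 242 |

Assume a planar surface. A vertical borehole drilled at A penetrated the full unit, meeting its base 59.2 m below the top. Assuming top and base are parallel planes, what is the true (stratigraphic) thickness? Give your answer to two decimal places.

49.28 m

Let the plane be z = a·E + b·N + c.
B−A: 303a + 252b = −62;  C−A: 1a + 49b = −29.
Solving gives a = 0.29257, b = −0.59781.
|∇z| = √(a²+b²) = 0.66556, so dip δ = arctan(0.66556) = 33.65°.
True thickness = vertical thickness × cos δ = 59.2 × cos 33.65° = 49.28 m.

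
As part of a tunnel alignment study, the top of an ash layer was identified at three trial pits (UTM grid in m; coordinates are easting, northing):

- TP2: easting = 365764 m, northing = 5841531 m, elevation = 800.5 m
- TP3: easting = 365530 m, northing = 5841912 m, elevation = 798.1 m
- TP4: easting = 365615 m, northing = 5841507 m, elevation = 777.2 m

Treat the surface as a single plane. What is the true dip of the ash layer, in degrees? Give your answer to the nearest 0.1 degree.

9.4°

Two edge vectors: TP2→TP3 = (-234, 381, -2.4), TP2→TP4 = (-149, -24, -23.3).
Normal n = (TP2→TP3) × (TP2→TP4) = (-8934.9, -5094.6, 62385).
So ∂z/∂easting = −n_x/n_z = 0.14322 and ∂z/∂northing = −n_y/n_z = 0.08166.
Gradient magnitude |∇z| = √(a² + b²) = √(0.02051 + 0.00667) = 0.16487.
True dip = arctan(0.16487) = 9.4°, dipping toward WSW (azimuth ≈ 240°).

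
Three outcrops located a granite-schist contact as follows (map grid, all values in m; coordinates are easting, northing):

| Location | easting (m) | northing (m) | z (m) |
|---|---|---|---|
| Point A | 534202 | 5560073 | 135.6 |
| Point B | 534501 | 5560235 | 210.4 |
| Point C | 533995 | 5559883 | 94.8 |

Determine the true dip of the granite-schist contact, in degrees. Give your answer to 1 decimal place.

Two edge vectors: Point A→Point B = (299, 162, 74.8), Point A→Point C = (-207, -190, -40.8).
Normal n = (Point A→Point B) × (Point A→Point C) = (7602.4, -3284.4, -23276).
So ∂z/∂easting = −n_x/n_z = 0.32662 and ∂z/∂northing = −n_y/n_z = −0.14111.
Gradient magnitude |∇z| = √(a² + b²) = √(0.10668 + 0.01991) = 0.35580.
True dip = arctan(0.35580) = 19.6°, dipping toward WNW (azimuth ≈ 293°).

19.6°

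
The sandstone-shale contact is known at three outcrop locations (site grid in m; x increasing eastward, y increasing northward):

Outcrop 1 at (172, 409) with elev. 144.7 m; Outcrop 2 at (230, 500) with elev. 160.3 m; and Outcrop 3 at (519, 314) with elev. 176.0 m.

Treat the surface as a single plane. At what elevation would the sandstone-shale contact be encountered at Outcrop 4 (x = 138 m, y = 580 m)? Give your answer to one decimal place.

157.3 m

Let the plane be z = a·x + b·y + c.
Outcrop 2−Outcrop 1: 58a + 91b = 15.6;  Outcrop 3−Outcrop 1: 347a − 95b = 31.3.
Solving gives a = 0.11676, b = 0.09701.
Then c = 144.7 − a·172 − b·409 = 84.94.
At (138, 580): z = 16.1 + 56.3 + 84.94 = 157.3 m.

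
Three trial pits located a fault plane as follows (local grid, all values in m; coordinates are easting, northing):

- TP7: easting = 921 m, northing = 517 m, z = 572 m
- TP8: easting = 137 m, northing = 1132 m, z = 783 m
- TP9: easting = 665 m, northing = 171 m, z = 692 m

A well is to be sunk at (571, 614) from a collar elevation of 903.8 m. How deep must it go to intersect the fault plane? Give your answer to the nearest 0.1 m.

221.0 m

Let the plane be z = a·easting + b·northing + c.
TP8−TP7: −784a + 615b = 211;  TP9−TP7: −256a − 346b = 120.
Solving gives a = −0.342441, b = −0.093454.
Then c = 572 − a·921 − b·517 = 935.70.
At (571, 614): z_contact = −195.53 − 57.38 + 935.70 = 682.79 m.
Depth below ground = 903.8 − 682.79 = 221.0 m.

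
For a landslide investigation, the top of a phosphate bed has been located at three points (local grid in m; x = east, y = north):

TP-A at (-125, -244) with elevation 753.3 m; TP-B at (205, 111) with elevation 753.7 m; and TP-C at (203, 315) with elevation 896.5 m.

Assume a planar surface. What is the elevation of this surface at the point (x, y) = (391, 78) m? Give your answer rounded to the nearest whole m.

592 m

Let the plane be z = a·x + b·y + c.
TP-B−TP-A: 330a + 355b = 0.4;  TP-C−TP-A: 328a + 559b = 143.2.
Solving gives a = −0.74397, b = 0.69271.
Then c = 753.3 − a·-125 − b·-244 = 829.32.
At (391, 78): z = −290.9 + 54.0 + 829.32 = 592.5 m.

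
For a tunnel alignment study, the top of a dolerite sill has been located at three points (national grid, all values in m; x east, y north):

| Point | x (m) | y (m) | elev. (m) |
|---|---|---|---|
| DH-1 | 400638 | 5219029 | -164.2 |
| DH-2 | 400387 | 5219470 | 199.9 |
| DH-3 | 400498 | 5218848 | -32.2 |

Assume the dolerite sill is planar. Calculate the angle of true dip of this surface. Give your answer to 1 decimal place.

49.5°

Let the plane be z = a·x + b·y + c.
DH-2−DH-1: −251a + 441b = 364.1;  DH-3−DH-1: −140a − 181b = 132.
Solving gives a = −1.15809, b = 0.16648.
Gradient magnitude |∇z| = √(a² + b²) = √(1.34118 + 0.02772) = 1.17000.
True dip = arctan(1.17000) = 49.5°, dipping toward E (azimuth ≈ 098°).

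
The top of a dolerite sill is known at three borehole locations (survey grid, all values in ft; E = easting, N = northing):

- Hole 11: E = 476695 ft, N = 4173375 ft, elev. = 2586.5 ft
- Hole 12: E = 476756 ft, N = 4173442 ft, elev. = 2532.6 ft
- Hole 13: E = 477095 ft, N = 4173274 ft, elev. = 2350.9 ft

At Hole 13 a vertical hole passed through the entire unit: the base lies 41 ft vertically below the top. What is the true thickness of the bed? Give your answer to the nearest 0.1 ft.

Let the plane be z = a·E + b·N + c.
Hole 12−Hole 11: 61a + 67b = −53.9;  Hole 13−Hole 11: 400a − 101b = −235.6.
Solving gives a = −0.64407, b = −0.21809.
|∇z| = √(a²+b²) = 0.67999, so dip δ = arctan(0.67999) = 34.22°.
True thickness = vertical thickness × cos δ = 41 × cos 34.22° = 33.9 ft.

33.9 ft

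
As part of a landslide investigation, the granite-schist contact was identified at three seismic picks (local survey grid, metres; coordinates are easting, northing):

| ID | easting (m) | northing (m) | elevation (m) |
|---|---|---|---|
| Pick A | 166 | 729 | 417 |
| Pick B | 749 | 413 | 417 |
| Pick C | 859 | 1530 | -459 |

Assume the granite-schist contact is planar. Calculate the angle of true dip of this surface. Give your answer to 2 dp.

40.26°

Two edge vectors: Pick A→Pick B = (583, -316, 0), Pick A→Pick C = (693, 801, -876).
Normal n = (Pick A→Pick B) × (Pick A→Pick C) = (276816, 510708, 685971).
So ∂z/∂easting = −n_x/n_z = −0.40354 and ∂z/∂northing = −n_y/n_z = −0.74450.
Gradient magnitude |∇z| = √(a² + b²) = √(0.16284 + 0.55429) = 0.84684.
True dip = arctan(0.84684) = 40.26°, dipping toward NNE (azimuth ≈ 028°).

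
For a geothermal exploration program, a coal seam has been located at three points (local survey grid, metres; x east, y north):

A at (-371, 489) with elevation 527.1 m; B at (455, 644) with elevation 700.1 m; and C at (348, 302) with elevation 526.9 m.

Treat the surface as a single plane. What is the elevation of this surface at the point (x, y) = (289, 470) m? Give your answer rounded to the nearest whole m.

598 m

Two edge vectors: A→B = (826, 155, 173), A→C = (719, -187, -0.2).
Normal n = (A→B) × (A→C) = (32320, 124552.2, -265907).
So ∂z/∂x = −n_x/n_z = 0.12155 and ∂z/∂y = −n_y/n_z = 0.46841.
Intercept c from A: 527.1 + 45.09 − 229.05 = 343.14.
At (289, 470): z = 35.1 + 220.2 + 343.14 = 598.4 m.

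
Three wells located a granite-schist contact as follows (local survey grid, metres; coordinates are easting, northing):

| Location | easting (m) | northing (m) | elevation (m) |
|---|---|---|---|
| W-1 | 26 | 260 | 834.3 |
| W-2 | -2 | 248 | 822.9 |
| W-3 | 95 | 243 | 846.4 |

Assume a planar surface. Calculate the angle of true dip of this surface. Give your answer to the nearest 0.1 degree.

23.3°

Let the plane be z = a·easting + b·northing + c.
W-2−W-1: −28a − 12b = −11.4;  W-3−W-1: 69a − 17b = 12.1.
Solving gives a = 0.25997, b = 0.34340.
Gradient magnitude |∇z| = √(a² + b²) = √(0.06758 + 0.11793) = 0.43071.
True dip = arctan(0.43071) = 23.3°, dipping toward SW (azimuth ≈ 217°).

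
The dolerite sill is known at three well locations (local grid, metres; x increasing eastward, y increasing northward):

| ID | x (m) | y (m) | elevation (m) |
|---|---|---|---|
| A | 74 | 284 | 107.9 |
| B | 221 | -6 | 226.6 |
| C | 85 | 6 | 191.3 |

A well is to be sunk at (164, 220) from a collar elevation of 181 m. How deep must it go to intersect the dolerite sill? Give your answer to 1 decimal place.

Two edge vectors: A→B = (147, -290, 118.7), A→C = (11, -278, 83.4).
Normal n = (A→B) × (A→C) = (8812.6, -10954.1, -37676).
So ∂z/∂x = −n_x/n_z = 0.23390 and ∂z/∂y = −n_y/n_z = −0.29074.
Intercept c from A: 107.9 − 17.31 + 82.57 = 173.16.
At (164, 220): z_contact = 38.36 − 63.96 + 173.16 = 147.56 m.
Depth below ground = 181 − 147.56 = 33.4 m.

33.4 m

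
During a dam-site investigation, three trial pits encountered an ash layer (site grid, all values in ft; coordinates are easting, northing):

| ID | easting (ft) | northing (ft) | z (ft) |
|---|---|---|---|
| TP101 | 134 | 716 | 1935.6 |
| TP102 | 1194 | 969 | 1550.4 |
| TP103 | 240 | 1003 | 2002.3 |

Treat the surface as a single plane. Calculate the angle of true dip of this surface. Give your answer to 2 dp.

31.40°

Let the plane be z = a·easting + b·northing + c.
TP102−TP101: 1060a + 253b = −385.2;  TP103−TP101: 106a + 287b = 66.7.
Solving gives a = −0.45936, b = 0.40206.
Gradient magnitude |∇z| = √(a² + b²) = √(0.21101 + 0.16166) = 0.61046.
True dip = arctan(0.61046) = 31.40°, dipping toward SE (azimuth ≈ 131°).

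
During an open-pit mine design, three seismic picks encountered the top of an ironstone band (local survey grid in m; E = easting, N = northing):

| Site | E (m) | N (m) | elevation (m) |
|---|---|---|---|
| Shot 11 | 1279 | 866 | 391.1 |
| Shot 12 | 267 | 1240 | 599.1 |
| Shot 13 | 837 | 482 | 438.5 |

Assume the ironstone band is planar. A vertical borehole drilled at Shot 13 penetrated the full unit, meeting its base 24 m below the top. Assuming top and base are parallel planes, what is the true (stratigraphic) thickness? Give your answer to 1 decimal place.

Two edge vectors: Shot 11→Shot 12 = (-1012, 374, 208), Shot 11→Shot 13 = (-442, -384, 47.4).
Normal n = (Shot 11→Shot 12) × (Shot 11→Shot 13) = (97599.6, -43967.2, 553916).
So ∂z/∂E = −n_x/n_z = −0.17620 and ∂z/∂N = −n_y/n_z = 0.07938.
|∇z| = √(a²+b²) = 0.19325, so dip δ = arctan(0.19325) = 10.94°.
True thickness = vertical thickness × cos δ = 24 × cos 10.94° = 23.6 m.

23.6 m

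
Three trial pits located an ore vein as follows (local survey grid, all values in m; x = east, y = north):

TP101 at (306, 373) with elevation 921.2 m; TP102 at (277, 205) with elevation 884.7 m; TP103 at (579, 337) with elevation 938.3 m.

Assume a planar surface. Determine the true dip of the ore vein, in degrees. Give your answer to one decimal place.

12.4°

Two edge vectors: TP101→TP102 = (-29, -168, -36.5), TP101→TP103 = (273, -36, 17.1).
Normal n = (TP101→TP102) × (TP101→TP103) = (-4186.8, -9468.6, 46908).
So ∂z/∂x = −n_x/n_z = 0.08926 and ∂z/∂y = −n_y/n_z = 0.20185.
Gradient magnitude |∇z| = √(a² + b²) = √(0.00797 + 0.04075) = 0.22071.
True dip = arctan(0.22071) = 12.4°, dipping toward SSW (azimuth ≈ 204°).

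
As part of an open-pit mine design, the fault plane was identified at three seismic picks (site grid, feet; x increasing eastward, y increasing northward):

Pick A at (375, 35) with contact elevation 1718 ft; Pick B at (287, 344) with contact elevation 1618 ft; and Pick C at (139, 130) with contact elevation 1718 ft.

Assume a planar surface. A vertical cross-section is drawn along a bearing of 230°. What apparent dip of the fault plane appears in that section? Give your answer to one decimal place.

Let the plane be z = a·x + b·y + c.
Pick B−Pick A: −88a + 309b = −100;  Pick C−Pick A: −236a + 95b = 0.
Solving gives a = −0.14714, b = −0.36553.
Unit vector along 230° is (sin 230°, cos 230°) = (-0.7660, -0.6428).
Slope in that direction = a·(-0.7660) + b·(-0.6428) = 0.34767.
Apparent dip = arctan|0.34767| = 19.2° (true dip is 21.5°, so apparent ≤ true as expected).

19.2°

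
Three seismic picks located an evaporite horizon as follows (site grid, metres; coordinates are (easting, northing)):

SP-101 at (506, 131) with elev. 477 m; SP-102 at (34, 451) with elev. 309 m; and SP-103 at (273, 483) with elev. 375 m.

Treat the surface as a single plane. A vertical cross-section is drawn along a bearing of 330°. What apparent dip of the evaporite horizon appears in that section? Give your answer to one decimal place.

Let the plane be z = a·E + b·N + c.
SP-102−SP-101: −472a + 320b = −168;  SP-103−SP-101: −233a + 352b = −102.
Solving gives a = 0.28931, b = −0.09827.
Unit vector along 330° is (sin 330°, cos 330°) = (-0.5000, 0.8660).
Slope in that direction = a·(-0.5000) + b·(0.8660) = −0.22976.
Apparent dip = arctan|0.22976| = 12.9° (true dip is 17.0°, so apparent ≤ true as expected).

12.9°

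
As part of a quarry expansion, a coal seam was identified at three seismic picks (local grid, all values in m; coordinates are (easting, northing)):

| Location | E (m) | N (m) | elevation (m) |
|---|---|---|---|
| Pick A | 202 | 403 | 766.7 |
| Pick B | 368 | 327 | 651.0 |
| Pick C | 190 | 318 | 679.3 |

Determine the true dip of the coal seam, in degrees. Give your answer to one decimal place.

Let the plane be z = a·E + b·N + c.
Pick B−Pick A: 166a − 76b = −115.7;  Pick C−Pick A: −12a − 85b = −87.4.
Solving gives a = −0.21250, b = 1.05823.
Gradient magnitude |∇z| = √(a² + b²) = √(0.04515 + 1.11986) = 1.07936.
True dip = arctan(1.07936) = 47.2°, dipping toward SSE (azimuth ≈ 169°).

47.2°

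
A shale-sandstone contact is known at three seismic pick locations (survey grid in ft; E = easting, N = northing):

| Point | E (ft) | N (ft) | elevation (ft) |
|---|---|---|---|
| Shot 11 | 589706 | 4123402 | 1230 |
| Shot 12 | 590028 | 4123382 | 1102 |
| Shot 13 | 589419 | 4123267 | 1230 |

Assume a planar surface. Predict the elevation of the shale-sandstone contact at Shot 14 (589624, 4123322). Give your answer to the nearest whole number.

1199 ft

Two edge vectors: Shot 11→Shot 12 = (322, -20, -128), Shot 11→Shot 13 = (-287, -135, 0).
Normal n = (Shot 11→Shot 12) × (Shot 11→Shot 13) = (-17280, 36736, -49210).
So ∂z/∂E = −n_x/n_z = −0.35114814 and ∂z/∂N = −n_y/n_z = 0.74651494.
Intercept c from Shot 11: 1230 + 207074.17 − 3078181.18 = −2869877.01.
At (589624, 4123322): z = −207045.4 + 3078121.5 − 2869877.01 = 1199.1 ft.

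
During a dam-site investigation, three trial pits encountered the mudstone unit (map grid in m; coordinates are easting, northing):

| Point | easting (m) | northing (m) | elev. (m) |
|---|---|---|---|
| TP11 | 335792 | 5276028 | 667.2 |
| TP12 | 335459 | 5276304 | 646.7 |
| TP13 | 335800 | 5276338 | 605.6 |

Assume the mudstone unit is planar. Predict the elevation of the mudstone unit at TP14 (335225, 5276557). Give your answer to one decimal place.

620.7 m

Let the plane be z = a·easting + b·northing + c.
TP12−TP11: −333a + 276b = −20.5;  TP13−TP11: 8a + 310b = −61.6.
Solving gives a = −0.100974981, b = −0.196103871.
Then c = 667.2 − a·335792 − b·5276028 = 1069223.31.
At (335225, 5276557): z = −33849.3 − 1034753.3 + 1069223.31 = 620.7 m.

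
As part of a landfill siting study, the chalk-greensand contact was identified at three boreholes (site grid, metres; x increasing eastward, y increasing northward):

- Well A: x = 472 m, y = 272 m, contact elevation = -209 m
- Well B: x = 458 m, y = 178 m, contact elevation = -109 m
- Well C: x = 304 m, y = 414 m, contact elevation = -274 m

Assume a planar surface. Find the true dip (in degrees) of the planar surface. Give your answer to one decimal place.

47.6°

Two edge vectors: Well A→Well B = (-14, -94, 100), Well A→Well C = (-168, 142, -65).
Normal n = (Well A→Well B) × (Well A→Well C) = (-8090, -17710, -17780).
So ∂z/∂x = −n_x/n_z = −0.45501 and ∂z/∂y = −n_y/n_z = −0.99606.
Gradient magnitude |∇z| = √(a² + b²) = √(0.20703 + 0.99214) = 1.09507.
True dip = arctan(1.09507) = 47.6°, dipping toward NNE (azimuth ≈ 025°).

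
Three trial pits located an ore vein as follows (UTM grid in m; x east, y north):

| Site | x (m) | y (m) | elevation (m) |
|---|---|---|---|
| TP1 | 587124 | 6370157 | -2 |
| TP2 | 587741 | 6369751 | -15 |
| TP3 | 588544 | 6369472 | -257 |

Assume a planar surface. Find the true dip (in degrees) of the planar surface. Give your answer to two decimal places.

Two edge vectors: TP1→TP2 = (617, -406, -13), TP1→TP3 = (1420, -685, -255).
Normal n = (TP1→TP2) × (TP1→TP3) = (94625, 138875, 153875).
So ∂z/∂x = −n_x/n_z = −0.61495 and ∂z/∂y = −n_y/n_z = −0.90252.
Gradient magnitude |∇z| = √(a² + b²) = √(0.37816 + 0.81454) = 1.09211.
True dip = arctan(1.09211) = 47.52°, dipping toward NE (azimuth ≈ 034°).

47.52°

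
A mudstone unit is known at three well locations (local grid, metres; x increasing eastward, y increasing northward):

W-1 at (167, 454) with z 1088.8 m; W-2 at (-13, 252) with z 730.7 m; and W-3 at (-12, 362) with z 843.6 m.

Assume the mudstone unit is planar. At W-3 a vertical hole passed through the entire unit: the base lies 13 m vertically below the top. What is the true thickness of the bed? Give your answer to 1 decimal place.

Two edge vectors: W-1→W-2 = (-180, -202, -358.1), W-1→W-3 = (-179, -92, -245.2).
Normal n = (W-1→W-2) × (W-1→W-3) = (16585.2, 19963.9, -19598).
So ∂z/∂x = −n_x/n_z = 0.84627 and ∂z/∂y = −n_y/n_z = 1.01867.
|∇z| = √(a²+b²) = 1.32433, so dip δ = arctan(1.32433) = 52.94°.
True thickness = vertical thickness × cos δ = 13 × cos 52.94° = 7.8 m.

7.8 m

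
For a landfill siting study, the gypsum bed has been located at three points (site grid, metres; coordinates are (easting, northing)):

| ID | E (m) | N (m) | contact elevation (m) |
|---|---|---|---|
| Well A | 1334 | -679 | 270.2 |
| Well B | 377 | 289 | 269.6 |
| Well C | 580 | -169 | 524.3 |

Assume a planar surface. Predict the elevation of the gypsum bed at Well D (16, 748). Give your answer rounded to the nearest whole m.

Two edge vectors: Well A→Well B = (-957, 968, -0.6), Well A→Well C = (-754, 510, 254.1).
Normal n = (Well A→Well B) × (Well A→Well C) = (246274.8, 243626.1, 241802).
So ∂z/∂E = −n_x/n_z = −1.01850 and ∂z/∂N = −n_y/n_z = −1.00754.
Intercept c from Well A: 270.2 + 1358.68 − 684.12 = 944.75.
At (16, 748): z = −16.3 − 753.6 + 944.75 = 174.8 m.

175 m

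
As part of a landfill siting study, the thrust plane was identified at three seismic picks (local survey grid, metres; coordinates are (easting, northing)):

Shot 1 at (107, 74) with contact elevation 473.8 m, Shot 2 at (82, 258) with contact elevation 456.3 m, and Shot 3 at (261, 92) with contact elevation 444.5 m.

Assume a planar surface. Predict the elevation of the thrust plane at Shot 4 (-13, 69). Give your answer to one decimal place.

495.6 m

Let the plane be z = a·E + b·N + c.
Shot 2−Shot 1: −25a + 184b = −17.5;  Shot 3−Shot 1: 154a + 18b = −29.3.
Solving gives a = −0.17634, b = −0.11907.
Then c = 473.8 − a·107 − b·74 = 501.48.
At (-13, 69): z = 2.3 − 8.2 + 501.48 = 495.6 m.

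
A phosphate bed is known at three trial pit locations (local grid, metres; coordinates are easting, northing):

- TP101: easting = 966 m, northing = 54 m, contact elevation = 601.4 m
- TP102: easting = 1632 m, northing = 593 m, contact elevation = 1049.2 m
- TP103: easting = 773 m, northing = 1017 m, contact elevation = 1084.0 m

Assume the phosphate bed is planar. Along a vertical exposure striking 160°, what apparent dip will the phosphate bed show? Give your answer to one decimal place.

23.5°

Let the plane be z = a·easting + b·northing + c.
TP102−TP101: 666a + 539b = 447.8;  TP103−TP101: −193a + 963b = 482.6.
Solving gives a = 0.22956, b = 0.54715.
Unit vector along 160° is (sin 160°, cos 160°) = (0.3420, -0.9397).
Slope in that direction = a·(0.3420) + b·(-0.9397) = −0.43564.
Apparent dip = arctan|0.43564| = 23.5° (true dip is 30.7°, so apparent ≤ true as expected).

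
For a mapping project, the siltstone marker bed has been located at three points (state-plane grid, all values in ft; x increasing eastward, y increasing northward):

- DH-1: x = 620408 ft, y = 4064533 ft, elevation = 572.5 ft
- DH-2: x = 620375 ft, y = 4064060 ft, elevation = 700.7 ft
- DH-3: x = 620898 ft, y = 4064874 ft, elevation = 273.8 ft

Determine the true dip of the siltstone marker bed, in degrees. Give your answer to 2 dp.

26.72°

Let the plane be z = a·x + b·y + c.
DH-2−DH-1: −33a − 473b = 128.2;  DH-3−DH-1: 490a + 341b = −298.7.
Solving gives a = −0.44246, b = −0.24017.
Gradient magnitude |∇z| = √(a² + b²) = √(0.19577 + 0.05768) = 0.50344.
True dip = arctan(0.50344) = 26.72°, dipping toward ENE (azimuth ≈ 062°).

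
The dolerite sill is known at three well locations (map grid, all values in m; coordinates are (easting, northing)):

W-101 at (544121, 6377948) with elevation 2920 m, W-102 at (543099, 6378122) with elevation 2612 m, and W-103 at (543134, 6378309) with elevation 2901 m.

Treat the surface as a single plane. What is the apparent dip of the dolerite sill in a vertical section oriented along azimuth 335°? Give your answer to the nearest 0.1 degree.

47.1°

Let the plane be z = a·E + b·N + c.
W-102−W-101: −1022a + 174b = −308;  W-103−W-101: −987a + 361b = −19.
Solving gives a = 0.54706, b = 1.44306.
Unit vector along 335° is (sin 335°, cos 335°) = (-0.4226, 0.9063).
Slope in that direction = a·(-0.4226) + b·(0.9063) = 1.07666.
Apparent dip = arctan|1.07666| = 47.1° (true dip is 57.1°, so apparent ≤ true as expected).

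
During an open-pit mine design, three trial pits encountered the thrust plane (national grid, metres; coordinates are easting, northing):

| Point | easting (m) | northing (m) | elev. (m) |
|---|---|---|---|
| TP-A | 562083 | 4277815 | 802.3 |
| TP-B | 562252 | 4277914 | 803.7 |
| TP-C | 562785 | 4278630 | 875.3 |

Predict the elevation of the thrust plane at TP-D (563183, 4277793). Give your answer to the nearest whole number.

701 m

Two edge vectors: TP-A→TP-B = (169, 99, 1.4), TP-A→TP-C = (702, 815, 73).
Normal n = (TP-A→TP-B) × (TP-A→TP-C) = (6086, -11354.2, 68237).
So ∂z/∂easting = −n_x/n_z = −0.08918915 and ∂z/∂northing = −n_y/n_z = 0.16639360.
Intercept c from TP-A: 802.3 + 50131.70 − 711801.03 = −660867.03.
At (563183, 4277793): z = −50229.8 + 711797.4 − 660867.03 = 700.5 m.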